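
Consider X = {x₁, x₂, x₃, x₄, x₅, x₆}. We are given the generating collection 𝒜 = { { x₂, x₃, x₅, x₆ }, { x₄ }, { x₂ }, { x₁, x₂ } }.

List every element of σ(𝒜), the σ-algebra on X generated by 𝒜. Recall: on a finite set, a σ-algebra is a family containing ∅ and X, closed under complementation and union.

Begin from { ∅, { x₂ }, { x₄ }, { x₁, x₂ }, { x₂, x₃, x₅, x₆ }, X } (that is, 𝒜 plus ∅ and X).
Pass 1: 7 new —
  { x₁, x₄ }  = complement { x₂, x₃, x₅, x₆ }
  { x₂, x₄ }  = { x₄ } ∪ { x₂ }
  { x₁, x₂, x₄ }  = { x₁, x₂ } ∪ { x₄ }
  { x₃, x₄, x₅, x₆ }  = complement { x₁, x₂ }
  { x₁, x₂, x₃, x₅, x₆ }  = complement { x₄ }
  { x₁, x₃, x₄, x₅, x₆ }  = complement { x₂ }
  { x₂, x₃, x₄, x₅, x₆ }  = { x₄ } ∪ { x₂, x₃, x₅, x₆ }
  — 13 sets.
Pass 2. New:
  { x₁ }  = complement { x₂, x₃, x₄, x₅, x₆ }
  { x₃, x₅, x₆ }  = complement { x₁, x₂, x₄ }
  { x₁, x₃, x₅, x₆ }  = complement { x₂, x₄ }
  — 16 sets.
Pass 3 adds nothing — fixpoint reached.

Therefore σ(𝒜) = { ∅, { x₁ }, { x₂ }, { x₄ }, { x₁, x₂ }, { x₁, x₄ }, { x₂, x₄ }, { x₁, x₂, x₄ }, { x₃, x₅, x₆ }, { x₁, x₃, x₅, x₆ }, { x₂, x₃, x₅, x₆ }, { x₃, x₄, x₅, x₆ }, { x₁, x₂, x₃, x₅, x₆ }, { x₁, x₃, x₄, x₅, x₆ }, { x₂, x₃, x₄, x₅, x₆ }, X } (|σ(𝒜)| = 16).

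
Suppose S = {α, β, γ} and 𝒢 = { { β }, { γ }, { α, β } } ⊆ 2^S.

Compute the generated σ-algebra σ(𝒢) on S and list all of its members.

Begin from { ∅, { β }, { γ }, { α, β }, S } (that is, 𝒢 plus ∅ and S).
Step 1: +2 →
  { α, γ }  = S∖{ β }
  { β, γ }  = { γ } ∪ { β }
  [7 total]
Step 2. New:
  { α }  = S∖{ β, γ }
  [8 total]
Step 3: closed — nothing new.

|σ(𝒢)| = 8.  σ(𝒢) = { ∅, { α }, { β }, { γ }, { α, β }, { α, γ }, { β, γ }, S }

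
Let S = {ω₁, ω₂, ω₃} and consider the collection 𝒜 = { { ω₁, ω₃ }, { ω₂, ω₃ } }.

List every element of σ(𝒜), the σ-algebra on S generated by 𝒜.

Begin from { {  }, { ω₁, ω₃ }, { ω₂, ω₃ }, S } (that is, 𝒜 plus ∅ and S).
Round 1 adds 2:
  { ω₁ }  = ᶜ of { ω₂, ω₃ }
  { ω₂ }  = ᶜ of { ω₁, ω₃ }
  (now 6)
Round 2: +1 →
  { ω₁, ω₂ }  = { ω₂ } ∪ { ω₁ }
  (now 7)
Round 3. New:
  { ω₃ }  = ᶜ of { ω₁, ω₂ }
  (now 8)
After Round 4 the family is unchanged; done.

Therefore σ(𝒜) = { {  }, { ω₁ }, { ω₂ }, { ω₃ }, { ω₁, ω₂ }, { ω₁, ω₃ }, { ω₂, ω₃ }, S } (|σ(𝒜)| = 8).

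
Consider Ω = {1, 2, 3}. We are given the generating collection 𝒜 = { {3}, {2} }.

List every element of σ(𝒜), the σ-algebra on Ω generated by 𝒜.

Take S₀ = 𝒜 ∪ {∅, Ω} = { {}, {2}, {3}, Ω }.
Step 1 (3 new):
  {1, 2}  = Ω∖{3}
  {1, 3}  = Ω∖{2}
  {2, 3}  = {3} ∪ {2}
  |family| = 7
Step 2 (1 new):
  {1}  = Ω∖{2, 3}
  |family| = 8
Step 3: stable.

|σ(𝒜)| = 8.  σ(𝒜) = { {}, {1}, {2}, {3}, {1, 2}, {1, 3}, {2, 3}, Ω }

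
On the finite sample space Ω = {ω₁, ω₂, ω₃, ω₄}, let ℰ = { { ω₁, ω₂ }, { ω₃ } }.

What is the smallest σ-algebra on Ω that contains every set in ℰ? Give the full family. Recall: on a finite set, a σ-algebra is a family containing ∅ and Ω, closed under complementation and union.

Start: ℰ ∪ {∅, Ω} = { {  }, { ω₃ }, { ω₁, ω₂ }, Ω }.
Iteration 1 (3 new):
  { ω₃, ω₄ }  = ᶜ of { ω₁, ω₂ }
  { ω₁, ω₂, ω₃ }  = { ω₁, ω₂ } ∪ { ω₃ }
  { ω₁, ω₂, ω₄ }  = ᶜ of { ω₃ }
  |family| = 7
Iteration 2: +1 →
  { ω₄ }  = ᶜ of { ω₁, ω₂, ω₃ }
  |family| = 8
Iteration 3: no new sets; the family is a σ-algebra.

Hence σ(ℰ) has 8 members: { {  }, { ω₃ }, { ω₄ }, { ω₁, ω₂ }, { ω₃, ω₄ }, { ω₁, ω₂, ω₃ }, { ω₁, ω₂, ω₄ }, Ω }.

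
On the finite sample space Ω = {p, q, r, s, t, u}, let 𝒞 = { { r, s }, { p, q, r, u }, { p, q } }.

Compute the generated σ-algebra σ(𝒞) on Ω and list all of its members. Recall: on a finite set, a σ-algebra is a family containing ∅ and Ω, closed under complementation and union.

Initial family (5 sets): { {}, { p, q }, { r, s }, { p, q, r, u }, Ω }.
Step 1. New:
  { s, t }  = { p, q, r, u }ᶜ
  { p, q, r, s }  = { r, s } ∪ { p, q }
  { p, q, t, u }  = { r, s }ᶜ
  { r, s, t, u }  = { p, q }ᶜ
  { p, q, r, s, u }  = { r, s } ∪ { p, q, r, u }
  |family| = 10
Step 2 (7 new):
  { t }  = { p, q, r, s, u }ᶜ
  { t, u }  = { p, q, r, s }ᶜ
  { r, s, t }  = { r, s } ∪ { s, t }
  { p, q, s, t }  = { p, q } ∪ { s, t }
  { p, q, r, s, t }  = { s, t } ∪ { p, q, r, s }
  { p, q, r, t, u }  = { p, q, r, u } ∪ { p, q, t, u }
  { p, q, s, t, u }  = { s, t } ∪ { p, q, t, u }
  |family| = 17
Step 3 (7 new):
  { r }  = { p, q, s, t, u }ᶜ
  { s }  = { p, q, r, t, u }ᶜ
  { u }  = { p, q, r, s, t }ᶜ
  { r, u }  = { p, q, s, t }ᶜ
  { p, q, t }  = { p, q } ∪ { t }
  { p, q, u }  = { r, s, t }ᶜ
  { s, t, u }  = { s, t } ∪ { t, u }
  |family| = 24
Step 4 (8 new):
  { r, t }  = { t } ∪ { r }
  { s, u }  = { u } ∪ { s }
  { p, q, r }  = { s, t, u }ᶜ
  { p, q, s }  = { p, q } ∪ { s }
  { r, s, u }  = { p, q, t }ᶜ
  { r, t, u }  = { t, u } ∪ { r }
  { p, q, r, t }  = { r } ∪ { p, q, t }
  { p, q, s, u }  = { s } ∪ { p, q, u }
  |family| = 32
After Step 5 the family is unchanged; done.

σ(𝒞) = { {}, { r }, { s }, { t }, { u }, { p, q }, { r, s }, { r, t }, { r, u }, { s, t }, { s, u }, { t, u }, { p, q, r }, { p, q, s }, { p, q, t }, { p, q, u }, { r, s, t }, { r, s, u }, { r, t, u }, { s, t, u }, { p, q, r, s }, { p, q, r, t }, { p, q, r, u }, { p, q, s, t }, { p, q, s, u }, { p, q, t, u }, { r, s, t, u }, { p, q, r, s, t }, { p, q, r, s, u }, { p, q, r, t, u }, { p, q, s, t, u }, Ω }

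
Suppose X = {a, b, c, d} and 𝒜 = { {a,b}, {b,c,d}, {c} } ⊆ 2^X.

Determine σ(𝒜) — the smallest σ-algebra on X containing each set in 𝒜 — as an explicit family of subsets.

Seed the family with 𝒜 together with ∅ and X: { {}, {c}, {a,b}, {b,c,d}, X }.
Step 1. New:
  {a}  = complement {b,c,d}
  {c,d}  = complement {a,b}
  {a,b,c}  = {c} ∪ {a,b}
  {a,b,d}  = complement {c}
  [9 total]
Step 2: 3 new —
  {d}  = complement {a,b,c}
  {a,c}  = {c} ∪ {a}
  {a,c,d}  = {c,d} ∪ {a}
  [12 total]
Step 3: +3 →
  {b}  = complement {a,c,d}
  {a,d}  = {d} ∪ {a}
  {b,d}  = complement {a,c}
  [15 total]
Step 4 (1 new):
  {b,c}  = complement {a,d}
  [16 total]
Step 5 adds nothing — fixpoint reached.

|σ(𝒜)| = 16.  σ(𝒜) = { {}, {a}, {b}, {c}, {d}, {a,b}, {a,c}, {a,d}, {b,c}, {b,d}, {c,d}, {a,b,c}, {a,b,d}, {a,c,d}, {b,c,d}, X }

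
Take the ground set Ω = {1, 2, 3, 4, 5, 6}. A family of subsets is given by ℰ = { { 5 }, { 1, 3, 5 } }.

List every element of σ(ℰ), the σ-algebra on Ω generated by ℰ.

Answer: σ(ℰ) = { {  }, { 5 }, { 1, 3 }, { 1, 3, 5 }, { 2, 4, 6 }, { 2, 4, 5, 6 }, { 1, 2, 3, 4, 6 }, Ω }

Trace:
Take S₀ = ℰ ∪ {∅, Ω} = { {  }, { 5 }, { 1, 3, 5 }, Ω }.
Pass 1: 2 new —
  { 2, 4, 6 }  = Ω∖{ 1, 3, 5 }
  { 1, 2, 3, 4, 6 }  = Ω∖{ 5 }
  |family| = 6
Pass 2. New:
  { 2, 4, 5, 6 }  = { 2, 4, 6 } ∪ { 5 }
  |family| = 7
Pass 3: +1 →
  { 1, 3 }  = Ω∖{ 2, 4, 5, 6 }
  |family| = 8
Pass 4 adds nothing — fixpoint reached.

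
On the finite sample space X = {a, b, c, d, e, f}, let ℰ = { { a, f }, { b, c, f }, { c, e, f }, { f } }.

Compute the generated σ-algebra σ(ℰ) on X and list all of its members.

Take S₀ = ℰ ∪ {∅, X} = { ∅, { f }, { a, f }, { b, c, f }, { c, e, f }, X }.
Pass 1: +7 →
  { a, b, d }  = X∖{ c, e, f }
  { a, d, e }  = X∖{ b, c, f }
  { a, b, c, f }  = { a, f } ∪ { b, c, f }
  { a, c, e, f }  = { c, e, f } ∪ { a, f }
  { b, c, d, e }  = X∖{ a, f }
  { b, c, e, f }  = { c, e, f } ∪ { b, c, f }
  { a, b, c, d, e }  = X∖{ f }
Pass 2: 10 new —
  { a, d }  = X∖{ b, c, e, f }
  { b, d }  = X∖{ a, c, e, f }
  { d, e }  = X∖{ a, b, c, f }
  { a, b, d, e }  = { a, d, e } ∪ { a, b, d }
  { a, b, d, f }  = { a, f } ∪ { a, b, d }
  { a, d, e, f }  = { a, d, e } ∪ { a, f }
  { a, b, c, d, f }  = { b, c, f } ∪ { a, b, d }
  { a, b, c, e, f }  = { a, c, e, f } ∪ { b, c, f }
  { a, c, d, e, f }  = { a, d, e } ∪ { a, c, e, f }
  { b, c, d, e, f }  = { b, c, f } ∪ { b, c, d, e }
Pass 3. New:
  { a }  = X∖{ b, c, d, e, f }
  { b }  = X∖{ a, c, d, e, f }
  { d }  = X∖{ a, b, c, e, f }
  { e }  = X∖{ a, b, c, d, f }
  { b, c }  = X∖{ a, d, e, f }
  { c, e }  = X∖{ a, b, d, f }
  { c, f }  = X∖{ a, b, d, e }
  { a, d, f }  = { a, f } ∪ { a, d }
  { b, d, e }  = { d, e } ∪ { b, d }
  { b, d, f }  = { b, d } ∪ { f }
  { d, e, f }  = { d, e } ∪ { f }
  { b, c, d, f }  = { b, d } ∪ { b, c, f }
  { c, d, e, f }  = { d, e } ∪ { c, e, f }
  { a, b, d, e, f }  = { a, f } ∪ { a, b, d, e }
Pass 4 adds 20:
  { c }  = X∖{ a, b, d, e, f }
  { a, b }  = X∖{ c, d, e, f }
  { a, e }  = X∖{ b, c, d, f }
  { b, e }  = { b } ∪ { e }
  { b, f }  = { b } ∪ { f }
  { d, f }  = { f } ∪ { d }
  { e, f }  = { f } ∪ { e }
  { a, b, c }  = X∖{ d, e, f }
  { a, b, f }  = { a, f } ∪ { b }
  { a, c, e }  = X∖{ b, d, f }
  { a, c, f }  = X∖{ b, d, e }
  { a, e, f }  = { a, f } ∪ { e }
  { b, c, d }  = { b, c } ∪ { d }
  { b, c, e }  = X∖{ a, d, f }
  { c, d, e }  = { d, e } ∪ { c, e }
  { c, d, f }  = { c, f } ∪ { d }
  { a, b, c, d }  = { a, b, d } ∪ { b, c }
  { a, c, d, e }  = { a, d, e } ∪ { c, e }
  { a, c, d, f }  = { a, d, f } ∪ { c, f }
  { b, d, e, f }  = { b, d, f } ∪ { e }
Pass 5 adds 7:
  { a, c }  = X∖{ b, d, e, f }
  { c, d }  = { c } ∪ { d }
  { a, b, e }  = X∖{ c, d, f }
  { a, c, d }  = { a, d } ∪ { c }
  { b, e, f }  = { b, e } ∪ { e, f }
  { a, b, c, e }  = X∖{ d, f }
  { a, b, e, f }  = { b, e } ∪ { a, f }
Pass 6 adds nothing — fixpoint reached.

Therefore σ(ℰ) = { ∅, { a }, { b }, { c }, { d }, { e }, { f }, { a, b }, { a, c }, { a, d }, { a, e }, { a, f }, { b, c }, { b, d }, { b, e }, { b, f }, { c, d }, { c, e }, { c, f }, { d, e }, { d, f }, { e, f }, { a, b, c }, { a, b, d }, { a, b, e }, { a, b, f }, { a, c, d }, { a, c, e }, { a, c, f }, { a, d, e }, { a, d, f }, { a, e, f }, { b, c, d }, { b, c, e }, { b, c, f }, { b, d, e }, { b, d, f }, { b, e, f }, { c, d, e }, { c, d, f }, { c, e, f }, { d, e, f }, { a, b, c, d }, { a, b, c, e }, { a, b, c, f }, { a, b, d, e }, { a, b, d, f }, { a, b, e, f }, { a, c, d, e }, { a, c, d, f }, { a, c, e, f }, { a, d, e, f }, { b, c, d, e }, { b, c, d, f }, { b, c, e, f }, { b, d, e, f }, { c, d, e, f }, { a, b, c, d, e }, { a, b, c, d, f }, { a, b, c, e, f }, { a, b, d, e, f }, { a, c, d, e, f }, { b, c, d, e, f }, X } (|σ(ℰ)| = 64).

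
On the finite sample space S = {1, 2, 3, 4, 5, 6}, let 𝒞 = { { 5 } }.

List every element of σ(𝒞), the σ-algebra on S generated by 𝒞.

σ(𝒞) (4 sets): { ∅, { 5 }, { 1, 2, 3, 4, 6 }, S }

Trace:
Initial family (3 sets): { ∅, { 5 }, S }.
Pass 1. New:
  { 1, 2, 3, 4, 6 }  = ᶜ of { 5 }
  [4 total]
Pass 2: already closed under ᶜ and ∪.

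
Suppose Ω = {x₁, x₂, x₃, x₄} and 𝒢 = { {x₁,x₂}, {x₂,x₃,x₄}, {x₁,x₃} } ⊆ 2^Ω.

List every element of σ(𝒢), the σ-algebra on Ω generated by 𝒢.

|σ(𝒢)| = 16.  σ(𝒢) = { ∅, {x₁}, {x₂}, {x₃}, {x₄}, {x₁,x₂}, {x₁,x₃}, {x₁,x₄}, {x₂,x₃}, {x₂,x₄}, {x₃,x₄}, {x₁,x₂,x₃}, {x₁,x₂,x₄}, {x₁,x₃,x₄}, {x₂,x₃,x₄}, Ω }

Trace:
Take S₀ = 𝒢 ∪ {∅, Ω} = { ∅, {x₁,x₂}, {x₁,x₃}, {x₂,x₃,x₄}, Ω }.
Round 1 (4 new):
  {x₁}  = ᶜ of {x₂,x₃,x₄}
  {x₂,x₄}  = ᶜ of {x₁,x₃}
  {x₃,x₄}  = ᶜ of {x₁,x₂}
  {x₁,x₂,x₃}  = {x₁,x₂} ∪ {x₁,x₃}
  [9 total]
Round 2: +3 →
  {x₄}  = ᶜ of {x₁,x₂,x₃}
  {x₁,x₂,x₄}  = {x₁,x₂} ∪ {x₂,x₄}
  {x₁,x₃,x₄}  = {x₃,x₄} ∪ {x₁,x₃}
  [12 total]
Round 3. New:
  {x₂}  = ᶜ of {x₁,x₃,x₄}
  {x₃}  = ᶜ of {x₁,x₂,x₄}
  {x₁,x₄}  = {x₄} ∪ {x₁}
  [15 total]
Round 4. New:
  {x₂,x₃}  = ᶜ of {x₁,x₄}
  [16 total]
Round 5: no new sets; the family is a σ-algebra.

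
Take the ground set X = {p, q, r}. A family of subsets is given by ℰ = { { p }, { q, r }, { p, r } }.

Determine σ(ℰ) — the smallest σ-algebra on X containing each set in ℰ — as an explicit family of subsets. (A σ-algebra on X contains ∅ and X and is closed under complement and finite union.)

σ(ℰ) = { {}, { p }, { q }, { r }, { p, q }, { p, r }, { q, r }, X }

Trace:
Initial family (5 sets): { {}, { p }, { p, r }, { q, r }, X }.
Step 1. New:
  { q }  = { p, r }ᶜ
Step 2 adds 1:
  { p, q }  = { q } ∪ { p }
Step 3. New:
  { r }  = { p, q }ᶜ
Step 4: stable.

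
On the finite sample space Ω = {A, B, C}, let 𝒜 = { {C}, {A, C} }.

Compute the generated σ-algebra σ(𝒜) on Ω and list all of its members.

Take S₀ = 𝒜 ∪ {∅, Ω} = { ∅, {C}, {A, C}, Ω }.
Step 1: 2 new —
  {B}  = ᶜ of {A, C}
  {A, B}  = ᶜ of {C}
  — 6 sets.
Step 2: +1 →
  {B, C}  = {C} ∪ {B}
  — 7 sets.
Step 3: 1 new —
  {A}  = ᶜ of {B, C}
  — 8 sets.
Step 4: already closed under ᶜ and ∪.

σ(𝒜) = { ∅, {A}, {B}, {C}, {A, B}, {A, C}, {B, C}, Ω }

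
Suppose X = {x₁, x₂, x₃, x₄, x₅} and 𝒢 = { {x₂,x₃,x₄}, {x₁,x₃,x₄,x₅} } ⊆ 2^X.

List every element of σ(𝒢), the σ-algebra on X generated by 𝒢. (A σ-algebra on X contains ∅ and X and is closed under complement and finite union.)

Seed the family with 𝒢 together with ∅ and X: { {}, {x₂,x₃,x₄}, {x₁,x₃,x₄,x₅}, X }.
Round 1 adds 2:
  {x₂}  = ᶜ of {x₁,x₃,x₄,x₅}
  {x₁,x₅}  = ᶜ of {x₂,x₃,x₄}
Round 2 (1 new):
  {x₁,x₂,x₅}  = {x₁,x₅} ∪ {x₂}
Round 3: +1 →
  {x₃,x₄}  = ᶜ of {x₁,x₂,x₅}
Round 4: closed — nothing new.

Hence σ(𝒢) has 8 members: { {}, {x₂}, {x₁,x₅}, {x₃,x₄}, {x₁,x₂,x₅}, {x₂,x₃,x₄}, {x₁,x₃,x₄,x₅}, X }.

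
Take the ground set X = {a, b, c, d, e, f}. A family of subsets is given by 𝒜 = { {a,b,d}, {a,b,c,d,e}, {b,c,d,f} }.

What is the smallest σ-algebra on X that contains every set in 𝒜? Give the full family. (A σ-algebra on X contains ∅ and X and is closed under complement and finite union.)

σ(𝒜) = { {}, {a}, {c}, {e}, {f}, {a,c}, {a,e}, {a,f}, {b,d}, {c,e}, {c,f}, {e,f}, {a,b,d}, {a,c,e}, {a,c,f}, {a,e,f}, {b,c,d}, {b,d,e}, {b,d,f}, {c,e,f}, {a,b,c,d}, {a,b,d,e}, {a,b,d,f}, {a,c,e,f}, {b,c,d,e}, {b,c,d,f}, {b,d,e,f}, {a,b,c,d,e}, {a,b,c,d,f}, {a,b,d,e,f}, {b,c,d,e,f}, X }

Working:
Initial family (5 sets): { {}, {a,b,d}, {b,c,d,f}, {a,b,c,d,e}, X }.
Step 1: 4 new —
  {f}  = X∖{a,b,c,d,e}
  {a,e}  = X∖{b,c,d,f}
  {c,e,f}  = X∖{a,b,d}
  {a,b,c,d,f}  = {b,c,d,f} ∪ {a,b,d}
Step 2 adds 6:
  {e}  = X∖{a,b,c,d,f}
  {a,e,f}  = {f} ∪ {a,e}
  {a,b,d,e}  = {a,b,d} ∪ {a,e}
  {a,b,d,f}  = {f} ∪ {a,b,d}
  {a,c,e,f}  = {c,e,f} ∪ {a,e}
  {b,c,d,e,f}  = {b,c,d,f} ∪ {c,e,f}
Step 3 (7 new):
  {a}  = X∖{b,c,d,e,f}
  {b,d}  = X∖{a,c,e,f}
  {c,e}  = X∖{a,b,d,f}
  {c,f}  = X∖{a,b,d,e}
  {e,f}  = {f} ∪ {e}
  {b,c,d}  = X∖{a,e,f}
  {a,b,d,e,f}  = {a,b,d,f} ∪ {a,e,f}
Step 4: 9 new —
  {c}  = X∖{a,b,d,e,f}
  {a,f}  = {f} ∪ {a}
  {a,c,e}  = {a,e} ∪ {c,e}
  {a,c,f}  = {c,f} ∪ {a}
  {b,d,e}  = {b,d} ∪ {e}
  {b,d,f}  = {b,d} ∪ {f}
  {a,b,c,d}  = X∖{e,f}
  {b,c,d,e}  = {c,e} ∪ {b,c,d}
  {b,d,e,f}  = {e,f} ∪ {b,d}
Step 5 (1 new):
  {a,c}  = X∖{b,d,e,f}
Step 6: closed — nothing new.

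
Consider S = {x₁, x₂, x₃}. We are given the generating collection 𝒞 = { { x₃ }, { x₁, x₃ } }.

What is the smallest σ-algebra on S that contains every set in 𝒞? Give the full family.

σ(𝒞) = { {}, { x₁ }, { x₂ }, { x₃ }, { x₁, x₂ }, { x₁, x₃ }, { x₂, x₃ }, S }

Working:
Seed the family with 𝒞 together with ∅ and S: { {}, { x₃ }, { x₁, x₃ }, S }.
Iteration 1. New:
  { x₂ }  = ᶜ of { x₁, x₃ }
  { x₁, x₂ }  = ᶜ of { x₃ }
Iteration 2: +1 →
  { x₂, x₃ }  = { x₃ } ∪ { x₂ }
Iteration 3 adds 1:
  { x₁ }  = ᶜ of { x₂, x₃ }
Iteration 4: closed — nothing new.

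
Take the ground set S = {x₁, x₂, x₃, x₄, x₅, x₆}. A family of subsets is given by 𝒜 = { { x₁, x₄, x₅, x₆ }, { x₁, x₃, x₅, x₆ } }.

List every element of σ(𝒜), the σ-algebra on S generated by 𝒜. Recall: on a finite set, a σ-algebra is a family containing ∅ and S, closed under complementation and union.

Answer: σ(𝒜) = { ∅, { x₂ }, { x₃ }, { x₄ }, { x₂, x₃ }, { x₂, x₄ }, { x₃, x₄ }, { x₁, x₅, x₆ }, { x₂, x₃, x₄ }, { x₁, x₂, x₅, x₆ }, { x₁, x₃, x₅, x₆ }, { x₁, x₄, x₅, x₆ }, { x₁, x₂, x₃, x₅, x₆ }, { x₁, x₂, x₄, x₅, x₆ }, { x₁, x₃, x₄, x₅, x₆ }, S }

Working:
Take S₀ = 𝒜 ∪ {∅, S} = { ∅, { x₁, x₃, x₅, x₆ }, { x₁, x₄, x₅, x₆ }, S }.
Round 1. New:
  { x₂, x₃ }  = S∖{ x₁, x₄, x₅, x₆ }
  { x₂, x₄ }  = S∖{ x₁, x₃, x₅, x₆ }
  { x₁, x₃, x₄, x₅, x₆ }  = { x₁, x₄, x₅, x₆ } ∪ { x₁, x₃, x₅, x₆ }
  — 7 sets.
Round 2 (4 new):
  { x₂ }  = S∖{ x₁, x₃, x₄, x₅, x₆ }
  { x₂, x₃, x₄ }  = { x₂, x₃ } ∪ { x₂, x₄ }
  { x₁, x₂, x₃, x₅, x₆ }  = { x₁, x₃, x₅, x₆ } ∪ { x₂, x₃ }
  { x₁, x₂, x₄, x₅, x₆ }  = { x₁, x₄, x₅, x₆ } ∪ { x₂, x₄ }
  — 11 sets.
Round 3: +3 →
  { x₃ }  = S∖{ x₁, x₂, x₄, x₅, x₆ }
  { x₄ }  = S∖{ x₁, x₂, x₃, x₅, x₆ }
  { x₁, x₅, x₆ }  = S∖{ x₂, x₃, x₄ }
  — 14 sets.
Round 4: 2 new —
  { x₃, x₄ }  = { x₃ } ∪ { x₄ }
  { x₁, x₂, x₅, x₆ }  = { x₁, x₅, x₆ } ∪ { x₂ }
  — 16 sets.
Round 5: stable.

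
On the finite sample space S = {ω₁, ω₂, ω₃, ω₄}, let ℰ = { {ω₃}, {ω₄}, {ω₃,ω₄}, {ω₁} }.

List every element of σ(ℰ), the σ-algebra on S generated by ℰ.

Answer: σ(ℰ) = { {}, {ω₁}, {ω₂}, {ω₃}, {ω₄}, {ω₁,ω₂}, {ω₁,ω₃}, {ω₁,ω₄}, {ω₂,ω₃}, {ω₂,ω₄}, {ω₃,ω₄}, {ω₁,ω₂,ω₃}, {ω₁,ω₂,ω₄}, {ω₁,ω₃,ω₄}, {ω₂,ω₃,ω₄}, S }

Working:
Seed the family with ℰ together with ∅ and S: { {}, {ω₁}, {ω₃}, {ω₄}, {ω₃,ω₄}, S }.
Step 1 adds 7:
  {ω₁,ω₂}  = complement {ω₃,ω₄}
  {ω₁,ω₃}  = {ω₃} ∪ {ω₁}
  {ω₁,ω₄}  = {ω₄} ∪ {ω₁}
  {ω₁,ω₂,ω₃}  = complement {ω₄}
  {ω₁,ω₂,ω₄}  = complement {ω₃}
  {ω₁,ω₃,ω₄}  = {ω₃,ω₄} ∪ {ω₁}
  {ω₂,ω₃,ω₄}  = complement {ω₁}
  [13 total]
Step 2: 3 new —
  {ω₂}  = complement {ω₁,ω₃,ω₄}
  {ω₂,ω₃}  = complement {ω₁,ω₄}
  {ω₂,ω₄}  = complement {ω₁,ω₃}
  [16 total]
Step 3: already closed under ᶜ and ∪.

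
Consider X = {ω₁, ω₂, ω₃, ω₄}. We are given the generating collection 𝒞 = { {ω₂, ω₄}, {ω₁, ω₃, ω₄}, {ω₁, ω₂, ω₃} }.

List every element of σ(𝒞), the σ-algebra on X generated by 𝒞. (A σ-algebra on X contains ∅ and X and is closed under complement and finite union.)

Seed the family with 𝒞 together with ∅ and X: { {}, {ω₂, ω₄}, {ω₁, ω₂, ω₃}, {ω₁, ω₃, ω₄}, X }.
Pass 1 adds 3:
  {ω₂}  = X∖{ω₁, ω₃, ω₄}
  {ω₄}  = X∖{ω₁, ω₂, ω₃}
  {ω₁, ω₃}  = X∖{ω₂, ω₄}
  — 8 sets.
Pass 2: closed — nothing new.

Therefore σ(𝒞) = { {}, {ω₂}, {ω₄}, {ω₁, ω₃}, {ω₂, ω₄}, {ω₁, ω₂, ω₃}, {ω₁, ω₃, ω₄}, X } (|σ(𝒞)| = 8).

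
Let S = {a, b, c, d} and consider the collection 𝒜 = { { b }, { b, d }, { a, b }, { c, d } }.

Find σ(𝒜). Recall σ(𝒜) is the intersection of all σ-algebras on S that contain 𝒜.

Initial family (6 sets): { ∅, { b }, { a, b }, { b, d }, { c, d }, S }.
Step 1 (4 new):
  { a, c }  = { b, d }ᶜ
  { a, b, d }  = { a, b } ∪ { b, d }
  { a, c, d }  = { b }ᶜ
  { b, c, d }  = { c, d } ∪ { b }
  |family| = 10
Step 2: +3 →
  { a }  = { b, c, d }ᶜ
  { c }  = { a, b, d }ᶜ
  { a, b, c }  = { a, b } ∪ { a, c }
  |family| = 13
Step 3 adds 2:
  { d }  = { a, b, c }ᶜ
  { b, c }  = { c } ∪ { b }
  |family| = 15
Step 4 adds 1:
  { a, d }  = { b, c }ᶜ
  |family| = 16
Step 5: closed — nothing new.

|σ(𝒜)| = 16.  σ(𝒜) = { ∅, { a }, { b }, { c }, { d }, { a, b }, { a, c }, { a, d }, { b, c }, { b, d }, { c, d }, { a, b, c }, { a, b, d }, { a, c, d }, { b, c, d }, S }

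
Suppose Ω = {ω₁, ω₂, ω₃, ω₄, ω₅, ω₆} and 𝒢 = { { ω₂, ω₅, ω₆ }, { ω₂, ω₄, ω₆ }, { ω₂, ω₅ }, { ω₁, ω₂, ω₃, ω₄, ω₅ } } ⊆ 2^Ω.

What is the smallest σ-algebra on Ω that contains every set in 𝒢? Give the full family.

Seed the family with 𝒢 together with ∅ and Ω: { {  }, { ω₂, ω₅ }, { ω₂, ω₄, ω₆ }, { ω₂, ω₅, ω₆ }, { ω₁, ω₂, ω₃, ω₄, ω₅ }, Ω }.
Iteration 1: 5 new —
  { ω₆ }  = complement { ω₁, ω₂, ω₃, ω₄, ω₅ }
  { ω₁, ω₃, ω₄ }  = complement { ω₂, ω₅, ω₆ }
  { ω₁, ω₃, ω₅ }  = complement { ω₂, ω₄, ω₆ }
  { ω₁, ω₃, ω₄, ω₆ }  = complement { ω₂, ω₅ }
  { ω₂, ω₄, ω₅, ω₆ }  = { ω₂, ω₄, ω₆ } ∪ { ω₂, ω₅ }
  — 11 sets.
Iteration 2 (7 new):
  { ω₁, ω₃ }  = complement { ω₂, ω₄, ω₅, ω₆ }
  { ω₁, ω₂, ω₃, ω₅ }  = { ω₂, ω₅ } ∪ { ω₁, ω₃, ω₅ }
  { ω₁, ω₃, ω₄, ω₅ }  = { ω₁, ω₃, ω₅ } ∪ { ω₁, ω₃, ω₄ }
  { ω₁, ω₃, ω₅, ω₆ }  = { ω₁, ω₃, ω₅ } ∪ { ω₆ }
  { ω₁, ω₂, ω₃, ω₄, ω₆ }  = { ω₂, ω₄, ω₆ } ∪ { ω₁, ω₃, ω₄ }
  { ω₁, ω₂, ω₃, ω₅, ω₆ }  = { ω₁, ω₃, ω₅ } ∪ { ω₂, ω₅, ω₆ }
  { ω₁, ω₃, ω₄, ω₅, ω₆ }  = { ω₁, ω₃, ω₅ } ∪ { ω₁, ω₃, ω₄, ω₆ }
  — 18 sets.
Iteration 3: +7 →
  { ω₂ }  = complement { ω₁, ω₃, ω₄, ω₅, ω₆ }
  { ω₄ }  = complement { ω₁, ω₂, ω₃, ω₅, ω₆ }
  { ω₅ }  = complement { ω₁, ω₂, ω₃, ω₄, ω₆ }
  { ω₂, ω₄ }  = complement { ω₁, ω₃, ω₅, ω₆ }
  { ω₂, ω₆ }  = complement { ω₁, ω₃, ω₄, ω₅ }
  { ω₄, ω₆ }  = complement { ω₁, ω₂, ω₃, ω₅ }
  { ω₁, ω₃, ω₆ }  = { ω₁, ω₃ } ∪ { ω₆ }
  — 25 sets.
Iteration 4: 7 new —
  { ω₄, ω₅ }  = { ω₅ } ∪ { ω₄ }
  { ω₅, ω₆ }  = { ω₆ } ∪ { ω₅ }
  { ω₁, ω₂, ω₃ }  = { ω₂ } ∪ { ω₁, ω₃ }
  { ω₂, ω₄, ω₅ }  = complement { ω₁, ω₃, ω₆ }
  { ω₄, ω₅, ω₆ }  = { ω₅ } ∪ { ω₄, ω₆ }
  { ω₁, ω₂, ω₃, ω₄ }  = { ω₂ } ∪ { ω₁, ω₃, ω₄ }
  { ω₁, ω₂, ω₃, ω₆ }  = { ω₁, ω₃, ω₆ } ∪ { ω₂ }
  — 32 sets.
Iteration 5: already closed under ᶜ and ∪.

Hence σ(𝒢) has 32 members: { {  }, { ω₂ }, { ω₄ }, { ω₅ }, { ω₆ }, { ω₁, ω₃ }, { ω₂, ω₄ }, { ω₂, ω₅ }, { ω₂, ω₆ }, { ω₄, ω₅ }, { ω₄, ω₆ }, { ω₅, ω₆ }, { ω₁, ω₂, ω₃ }, { ω₁, ω₃, ω₄ }, { ω₁, ω₃, ω₅ }, { ω₁, ω₃, ω₆ }, { ω₂, ω₄, ω₅ }, { ω₂, ω₄, ω₆ }, { ω₂, ω₅, ω₆ }, { ω₄, ω₅, ω₆ }, { ω₁, ω₂, ω₃, ω₄ }, { ω₁, ω₂, ω₃, ω₅ }, { ω₁, ω₂, ω₃, ω₆ }, { ω₁, ω₃, ω₄, ω₅ }, { ω₁, ω₃, ω₄, ω₆ }, { ω₁, ω₃, ω₅, ω₆ }, { ω₂, ω₄, ω₅, ω₆ }, { ω₁, ω₂, ω₃, ω₄, ω₅ }, { ω₁, ω₂, ω₃, ω₄, ω₆ }, { ω₁, ω₂, ω₃, ω₅, ω₆ }, { ω₁, ω₃, ω₄, ω₅, ω₆ }, Ω }.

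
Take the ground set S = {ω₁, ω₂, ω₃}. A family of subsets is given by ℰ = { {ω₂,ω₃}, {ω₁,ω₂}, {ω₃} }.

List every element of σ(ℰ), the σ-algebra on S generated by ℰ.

σ(ℰ) = { ∅, {ω₁}, {ω₂}, {ω₃}, {ω₁,ω₂}, {ω₁,ω₃}, {ω₂,ω₃}, S }

Trace:
Initial family (5 sets): { ∅, {ω₃}, {ω₁,ω₂}, {ω₂,ω₃}, S }.
Pass 1 (1 new):
  {ω₁}  = S∖{ω₂,ω₃}
  — 6 sets.
Pass 2. New:
  {ω₁,ω₃}  = {ω₃} ∪ {ω₁}
  — 7 sets.
Pass 3: 1 new —
  {ω₂}  = S∖{ω₁,ω₃}
  — 8 sets.
Pass 4: closed — nothing new.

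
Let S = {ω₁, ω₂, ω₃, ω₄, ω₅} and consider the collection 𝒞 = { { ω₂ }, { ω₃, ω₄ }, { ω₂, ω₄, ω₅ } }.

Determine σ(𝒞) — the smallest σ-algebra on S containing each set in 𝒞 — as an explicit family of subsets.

Seed the family with 𝒞 together with ∅ and S: { {  }, { ω₂ }, { ω₃, ω₄ }, { ω₂, ω₄, ω₅ }, S }.
Step 1 (5 new):
  { ω₁, ω₃ }  = ᶜ of { ω₂, ω₄, ω₅ }
  { ω₁, ω₂, ω₅ }  = ᶜ of { ω₃, ω₄ }
  { ω₂, ω₃, ω₄ }  = { ω₃, ω₄ } ∪ { ω₂ }
  { ω₁, ω₃, ω₄, ω₅ }  = ᶜ of { ω₂ }
  { ω₂, ω₃, ω₄, ω₅ }  = { ω₃, ω₄ } ∪ { ω₂, ω₄, ω₅ }
  (now 10)
Step 2: +7 →
  { ω₁ }  = ᶜ of { ω₂, ω₃, ω₄, ω₅ }
  { ω₁, ω₅ }  = ᶜ of { ω₂, ω₃, ω₄ }
  { ω₁, ω₂, ω₃ }  = { ω₂ } ∪ { ω₁, ω₃ }
  { ω₁, ω₃, ω₄ }  = { ω₃, ω₄ } ∪ { ω₁, ω₃ }
  { ω₁, ω₂, ω₃, ω₄ }  = { ω₁, ω₃ } ∪ { ω₂, ω₃, ω₄ }
  { ω₁, ω₂, ω₃, ω₅ }  = { ω₁, ω₂, ω₅ } ∪ { ω₁, ω₃ }
  { ω₁, ω₂, ω₄, ω₅ }  = { ω₁, ω₂, ω₅ } ∪ { ω₂, ω₄, ω₅ }
  (now 17)
Step 3: +7 →
  { ω₃ }  = ᶜ of { ω₁, ω₂, ω₄, ω₅ }
  { ω₄ }  = ᶜ of { ω₁, ω₂, ω₃, ω₅ }
  { ω₅ }  = ᶜ of { ω₁, ω₂, ω₃, ω₄ }
  { ω₁, ω₂ }  = { ω₂ } ∪ { ω₁ }
  { ω₂, ω₅ }  = ᶜ of { ω₁, ω₃, ω₄ }
  { ω₄, ω₅ }  = ᶜ of { ω₁, ω₂, ω₃ }
  { ω₁, ω₃, ω₅ }  = { ω₁, ω₃ } ∪ { ω₁, ω₅ }
  (now 24)
Step 4 adds 8:
  { ω₁, ω₄ }  = { ω₄ } ∪ { ω₁ }
  { ω₂, ω₃ }  = { ω₂ } ∪ { ω₃ }
  { ω₂, ω₄ }  = ᶜ of { ω₁, ω₃, ω₅ }
  { ω₃, ω₅ }  = { ω₅ } ∪ { ω₃ }
  { ω₁, ω₂, ω₄ }  = { ω₁, ω₂ } ∪ { ω₄ }
  { ω₁, ω₄, ω₅ }  = { ω₄, ω₅ } ∪ { ω₁, ω₅ }
  { ω₂, ω₃, ω₅ }  = { ω₂, ω₅ } ∪ { ω₃ }
  { ω₃, ω₄, ω₅ }  = ᶜ of { ω₁, ω₂ }
  (now 32)
Step 5 adds nothing — fixpoint reached.

|σ(𝒞)| = 32.  σ(𝒞) = { {  }, { ω₁ }, { ω₂ }, { ω₃ }, { ω₄ }, { ω₅ }, { ω₁, ω₂ }, { ω₁, ω₃ }, { ω₁, ω₄ }, { ω₁, ω₅ }, { ω₂, ω₃ }, { ω₂, ω₄ }, { ω₂, ω₅ }, { ω₃, ω₄ }, { ω₃, ω₅ }, { ω₄, ω₅ }, { ω₁, ω₂, ω₃ }, { ω₁, ω₂, ω₄ }, { ω₁, ω₂, ω₅ }, { ω₁, ω₃, ω₄ }, { ω₁, ω₃, ω₅ }, { ω₁, ω₄, ω₅ }, { ω₂, ω₃, ω₄ }, { ω₂, ω₃, ω₅ }, { ω₂, ω₄, ω₅ }, { ω₃, ω₄, ω₅ }, { ω₁, ω₂, ω₃, ω₄ }, { ω₁, ω₂, ω₃, ω₅ }, { ω₁, ω₂, ω₄, ω₅ }, { ω₁, ω₃, ω₄, ω₅ }, { ω₂, ω₃, ω₄, ω₅ }, S }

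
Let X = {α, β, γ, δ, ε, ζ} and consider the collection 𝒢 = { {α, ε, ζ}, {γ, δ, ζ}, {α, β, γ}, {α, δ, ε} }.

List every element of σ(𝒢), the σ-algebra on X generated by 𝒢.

Seed the family with 𝒢 together with ∅ and X: { ∅, {α, β, γ}, {α, δ, ε}, {α, ε, ζ}, {γ, δ, ζ}, X }.
Step 1: +9 →
  {α, β, ε}  = ᶜ of {γ, δ, ζ}
  {β, γ, δ}  = ᶜ of {α, ε, ζ}
  {β, γ, ζ}  = ᶜ of {α, δ, ε}
  {δ, ε, ζ}  = ᶜ of {α, β, γ}
  {α, δ, ε, ζ}  = {α, δ, ε} ∪ {α, ε, ζ}
  {α, β, γ, δ, ε}  = {α, δ, ε} ∪ {α, β, γ}
  {α, β, γ, δ, ζ}  = {α, β, γ} ∪ {γ, δ, ζ}
  {α, β, γ, ε, ζ}  = {α, β, γ} ∪ {α, ε, ζ}
  {α, γ, δ, ε, ζ}  = {α, δ, ε} ∪ {γ, δ, ζ}
  — 15 sets.
Step 2: 14 new —
  {β}  = ᶜ of {α, γ, δ, ε, ζ}
  {δ}  = ᶜ of {α, β, γ, ε, ζ}
  {ε}  = ᶜ of {α, β, γ, δ, ζ}
  {ζ}  = ᶜ of {α, β, γ, δ, ε}
  {β, γ}  = ᶜ of {α, δ, ε, ζ}
  {α, β, γ, δ}  = {α, β, γ} ∪ {β, γ, δ}
  {α, β, γ, ε}  = {α, β, γ} ∪ {α, β, ε}
  {α, β, γ, ζ}  = {α, β, γ} ∪ {β, γ, ζ}
  {α, β, δ, ε}  = {α, δ, ε} ∪ {α, β, ε}
  {α, β, ε, ζ}  = {α, β, ε} ∪ {α, ε, ζ}
  {β, γ, δ, ζ}  = {β, γ, δ} ∪ {β, γ, ζ}
  {γ, δ, ε, ζ}  = {γ, δ, ζ} ∪ {δ, ε, ζ}
  {α, β, δ, ε, ζ}  = {α, δ, ε, ζ} ∪ {α, β, ε}
  {β, γ, δ, ε, ζ}  = {β, γ, δ} ∪ {δ, ε, ζ}
  — 29 sets.
Step 3. New:
  {α}  = ᶜ of {β, γ, δ, ε, ζ}
  {γ}  = ᶜ of {α, β, δ, ε, ζ}
  {α, β}  = ᶜ of {γ, δ, ε, ζ}
  {α, ε}  = ᶜ of {β, γ, δ, ζ}
  {β, δ}  = {β} ∪ {δ}
  {β, ε}  = {β} ∪ {ε}
  {β, ζ}  = {β} ∪ {ζ}
  {γ, δ}  = ᶜ of {α, β, ε, ζ}
  {γ, ζ}  = ᶜ of {α, β, δ, ε}
  {δ, ε}  = ᶜ of {α, β, γ, ζ}
  {δ, ζ}  = ᶜ of {α, β, γ, ε}
  {ε, ζ}  = ᶜ of {α, β, γ, δ}
  {β, γ, ε}  = {ε} ∪ {β, γ}
  {β, γ, δ, ε}  = {β, γ, δ} ∪ {ε}
  {β, γ, ε, ζ}  = {β, γ, ζ} ∪ {ε}
  {β, δ, ε, ζ}  = {β} ∪ {δ, ε, ζ}
  — 45 sets.
Step 4. New:
  {α, γ}  = ᶜ of {β, δ, ε, ζ}
  {α, δ}  = ᶜ of {β, γ, ε, ζ}
  {α, ζ}  = ᶜ of {β, γ, δ, ε}
  {γ, ε}  = {γ} ∪ {ε}
  {α, β, δ}  = {α, β} ∪ {δ}
  {α, β, ζ}  = {α, β} ∪ {β, ζ}
  {α, γ, δ}  = {γ, δ} ∪ {α}
  {α, γ, ε}  = {γ} ∪ {α, ε}
  {α, γ, ζ}  = {γ, ζ} ∪ {α}
  {α, δ, ζ}  = ᶜ of {β, γ, ε}
  {β, δ, ε}  = {β} ∪ {δ, ε}
  {β, δ, ζ}  = {β} ∪ {δ, ζ}
  {β, ε, ζ}  = {β} ∪ {ε, ζ}
  {γ, δ, ε}  = {γ, δ} ∪ {δ, ε}
  {γ, ε, ζ}  = {γ} ∪ {ε, ζ}
  {α, β, δ, ζ}  = {α, β} ∪ {δ, ζ}
  {α, γ, δ, ε}  = ᶜ of {β, ζ}
  {α, γ, δ, ζ}  = ᶜ of {β, ε}
  {α, γ, ε, ζ}  = ᶜ of {β, δ}
  — 64 sets.
Step 5: closed — nothing new.

σ(𝒢) = { ∅, {α}, {β}, {γ}, {δ}, {ε}, {ζ}, {α, β}, {α, γ}, {α, δ}, {α, ε}, {α, ζ}, {β, γ}, {β, δ}, {β, ε}, {β, ζ}, {γ, δ}, {γ, ε}, {γ, ζ}, {δ, ε}, {δ, ζ}, {ε, ζ}, {α, β, γ}, {α, β, δ}, {α, β, ε}, {α, β, ζ}, {α, γ, δ}, {α, γ, ε}, {α, γ, ζ}, {α, δ, ε}, {α, δ, ζ}, {α, ε, ζ}, {β, γ, δ}, {β, γ, ε}, {β, γ, ζ}, {β, δ, ε}, {β, δ, ζ}, {β, ε, ζ}, {γ, δ, ε}, {γ, δ, ζ}, {γ, ε, ζ}, {δ, ε, ζ}, {α, β, γ, δ}, {α, β, γ, ε}, {α, β, γ, ζ}, {α, β, δ, ε}, {α, β, δ, ζ}, {α, β, ε, ζ}, {α, γ, δ, ε}, {α, γ, δ, ζ}, {α, γ, ε, ζ}, {α, δ, ε, ζ}, {β, γ, δ, ε}, {β, γ, δ, ζ}, {β, γ, ε, ζ}, {β, δ, ε, ζ}, {γ, δ, ε, ζ}, {α, β, γ, δ, ε}, {α, β, γ, δ, ζ}, {α, β, γ, ε, ζ}, {α, β, δ, ε, ζ}, {α, γ, δ, ε, ζ}, {β, γ, δ, ε, ζ}, X }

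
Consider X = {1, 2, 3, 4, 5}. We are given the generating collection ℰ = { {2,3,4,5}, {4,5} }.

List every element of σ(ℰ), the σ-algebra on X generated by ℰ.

|σ(ℰ)| = 8.  σ(ℰ) = { {}, {1}, {2,3}, {4,5}, {1,2,3}, {1,4,5}, {2,3,4,5}, X }

Derivation:
Begin from { {}, {4,5}, {2,3,4,5}, X } (that is, ℰ plus ∅ and X).
Step 1. New:
  {1}  = ᶜ of {2,3,4,5}
  {1,2,3}  = ᶜ of {4,5}
  [6 total]
Step 2 (1 new):
  {1,4,5}  = {4,5} ∪ {1}
  [7 total]
Step 3 (1 new):
  {2,3}  = ᶜ of {1,4,5}
  [8 total]
Step 4: no new sets; the family is a σ-algebra.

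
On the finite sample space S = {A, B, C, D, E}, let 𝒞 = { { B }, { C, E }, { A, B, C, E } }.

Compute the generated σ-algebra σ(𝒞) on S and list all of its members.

Initial family (5 sets): { ∅, { B }, { C, E }, { A, B, C, E }, S }.
Pass 1 adds 4:
  { D }  = ᶜ of { A, B, C, E }
  { A, B, D }  = ᶜ of { C, E }
  { B, C, E }  = { C, E } ∪ { B }
  { A, C, D, E }  = ᶜ of { B }
  |family| = 9
Pass 2 (4 new):
  { A, D }  = ᶜ of { B, C, E }
  { B, D }  = { B } ∪ { D }
  { C, D, E }  = { D } ∪ { C, E }
  { B, C, D, E }  = { B, C, E } ∪ { D }
  |family| = 13
Pass 3 adds 3:
  { A }  = ᶜ of { B, C, D, E }
  { A, B }  = ᶜ of { C, D, E }
  { A, C, E }  = ᶜ of { B, D }
  |family| = 16
Pass 4: closed — nothing new.

Hence σ(𝒞) has 16 members: { ∅, { A }, { B }, { D }, { A, B }, { A, D }, { B, D }, { C, E }, { A, B, D }, { A, C, E }, { B, C, E }, { C, D, E }, { A, B, C, E }, { A, C, D, E }, { B, C, D, E }, S }.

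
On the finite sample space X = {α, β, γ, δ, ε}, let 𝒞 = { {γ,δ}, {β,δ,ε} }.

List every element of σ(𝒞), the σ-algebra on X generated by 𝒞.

Initial family (4 sets): { {}, {γ,δ}, {β,δ,ε}, X }.
Round 1. New:
  {α,γ}  = complement {β,δ,ε}
  {α,β,ε}  = complement {γ,δ}
  {β,γ,δ,ε}  = {β,δ,ε} ∪ {γ,δ}
  (now 7)
Round 2. New:
  {α}  = complement {β,γ,δ,ε}
  {α,γ,δ}  = {γ,δ} ∪ {α,γ}
  {α,β,γ,ε}  = {α,β,ε} ∪ {α,γ}
  {α,β,δ,ε}  = {α,β,ε} ∪ {β,δ,ε}
  (now 11)
Round 3 adds 3:
  {γ}  = complement {α,β,δ,ε}
  {δ}  = complement {α,β,γ,ε}
  {β,ε}  = complement {α,γ,δ}
  (now 14)
Round 4 adds 2:
  {α,δ}  = {δ} ∪ {α}
  {β,γ,ε}  = {γ} ∪ {β,ε}
  (now 16)
After Round 5 the family is unchanged; done.

|σ(𝒞)| = 16.  σ(𝒞) = { {}, {α}, {γ}, {δ}, {α,γ}, {α,δ}, {β,ε}, {γ,δ}, {α,β,ε}, {α,γ,δ}, {β,γ,ε}, {β,δ,ε}, {α,β,γ,ε}, {α,β,δ,ε}, {β,γ,δ,ε}, X }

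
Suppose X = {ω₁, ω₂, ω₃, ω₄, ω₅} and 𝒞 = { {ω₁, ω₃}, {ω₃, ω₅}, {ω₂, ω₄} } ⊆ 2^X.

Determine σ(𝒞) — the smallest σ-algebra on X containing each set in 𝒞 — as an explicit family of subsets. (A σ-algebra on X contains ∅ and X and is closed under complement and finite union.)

Answer: σ(𝒞) = { ∅, {ω₁}, {ω₃}, {ω₅}, {ω₁, ω₃}, {ω₁, ω₅}, {ω₂, ω₄}, {ω₃, ω₅}, {ω₁, ω₂, ω₄}, {ω₁, ω₃, ω₅}, {ω₂, ω₃, ω₄}, {ω₂, ω₄, ω₅}, {ω₁, ω₂, ω₃, ω₄}, {ω₁, ω₂, ω₄, ω₅}, {ω₂, ω₃, ω₄, ω₅}, X }

Check:
Initial family (5 sets): { ∅, {ω₁, ω₃}, {ω₂, ω₄}, {ω₃, ω₅}, X }.
Iteration 1: 5 new —
  {ω₁, ω₂, ω₄}  = complement {ω₃, ω₅}
  {ω₁, ω₃, ω₅}  = complement {ω₂, ω₄}
  {ω₂, ω₄, ω₅}  = complement {ω₁, ω₃}
  {ω₁, ω₂, ω₃, ω₄}  = {ω₁, ω₃} ∪ {ω₂, ω₄}
  {ω₂, ω₃, ω₄, ω₅}  = {ω₃, ω₅} ∪ {ω₂, ω₄}
  [10 total]
Iteration 2. New:
  {ω₁}  = complement {ω₂, ω₃, ω₄, ω₅}
  {ω₅}  = complement {ω₁, ω₂, ω₃, ω₄}
  {ω₁, ω₂, ω₄, ω₅}  = {ω₁, ω₂, ω₄} ∪ {ω₂, ω₄, ω₅}
  [13 total]
Iteration 3 (2 new):
  {ω₃}  = complement {ω₁, ω₂, ω₄, ω₅}
  {ω₁, ω₅}  = {ω₅} ∪ {ω₁}
  [15 total]
Iteration 4: 1 new —
  {ω₂, ω₃, ω₄}  = complement {ω₁, ω₅}
  [16 total]
After Iteration 5 the family is unchanged; done.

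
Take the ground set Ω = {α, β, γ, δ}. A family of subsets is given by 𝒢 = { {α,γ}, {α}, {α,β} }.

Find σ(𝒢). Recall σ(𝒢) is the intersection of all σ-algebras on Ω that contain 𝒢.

Seed the family with 𝒢 together with ∅ and Ω: { ∅, {α}, {α,β}, {α,γ}, Ω }.
Pass 1 (4 new):
  {β,δ}  = Ω∖{α,γ}
  {γ,δ}  = Ω∖{α,β}
  {α,β,γ}  = {α,β} ∪ {α,γ}
  {β,γ,δ}  = Ω∖{α}
  (now 9)
Pass 2: 3 new —
  {δ}  = Ω∖{α,β,γ}
  {α,β,δ}  = {α,β} ∪ {β,δ}
  {α,γ,δ}  = {γ,δ} ∪ {α,γ}
  (now 12)
Pass 3. New:
  {β}  = Ω∖{α,γ,δ}
  {γ}  = Ω∖{α,β,δ}
  {α,δ}  = {δ} ∪ {α}
  (now 15)
Pass 4: 1 new —
  {β,γ}  = Ω∖{α,δ}
  (now 16)
After Pass 5 the family is unchanged; done.

|σ(𝒢)| = 16.  σ(𝒢) = { ∅, {α}, {β}, {γ}, {δ}, {α,β}, {α,γ}, {α,δ}, {β,γ}, {β,δ}, {γ,δ}, {α,β,γ}, {α,β,δ}, {α,γ,δ}, {β,γ,δ}, Ω }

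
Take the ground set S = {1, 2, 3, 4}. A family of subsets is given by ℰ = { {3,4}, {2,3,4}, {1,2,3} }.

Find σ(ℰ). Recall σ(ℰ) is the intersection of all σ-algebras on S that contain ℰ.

Answer: σ(ℰ) = { {}, {1}, {2}, {3}, {4}, {1,2}, {1,3}, {1,4}, {2,3}, {2,4}, {3,4}, {1,2,3}, {1,2,4}, {1,3,4}, {2,3,4}, S }

Trace:
Seed the family with ℰ together with ∅ and S: { {}, {3,4}, {1,2,3}, {2,3,4}, S }.
Pass 1 (3 new):
  {1}  = {2,3,4}ᶜ
  {4}  = {1,2,3}ᶜ
  {1,2}  = {3,4}ᶜ
  [8 total]
Pass 2. New:
  {1,4}  = {4} ∪ {1}
  {1,2,4}  = {4} ∪ {1,2}
  {1,3,4}  = {3,4} ∪ {1}
  [11 total]
Pass 3: 3 new —
  {2}  = {1,3,4}ᶜ
  {3}  = {1,2,4}ᶜ
  {2,3}  = {1,4}ᶜ
  [14 total]
Pass 4: +2 →
  {1,3}  = {3} ∪ {1}
  {2,4}  = {4} ∪ {2}
  [16 total]
Pass 5: stable.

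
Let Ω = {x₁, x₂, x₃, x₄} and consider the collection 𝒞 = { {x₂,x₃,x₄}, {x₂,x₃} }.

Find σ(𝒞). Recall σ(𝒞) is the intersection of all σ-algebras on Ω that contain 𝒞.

Take S₀ = 𝒞 ∪ {∅, Ω} = { {}, {x₂,x₃}, {x₂,x₃,x₄}, Ω }.
Pass 1. New:
  {x₁}  = complement {x₂,x₃,x₄}
  {x₁,x₄}  = complement {x₂,x₃}
  — 6 sets.
Pass 2 (1 new):
  {x₁,x₂,x₃}  = {x₂,x₃} ∪ {x₁}
  — 7 sets.
Pass 3: +1 →
  {x₄}  = complement {x₁,x₂,x₃}
  — 8 sets.
Pass 4: stable.

σ(𝒞) = { {}, {x₁}, {x₄}, {x₁,x₄}, {x₂,x₃}, {x₁,x₂,x₃}, {x₂,x₃,x₄}, Ω }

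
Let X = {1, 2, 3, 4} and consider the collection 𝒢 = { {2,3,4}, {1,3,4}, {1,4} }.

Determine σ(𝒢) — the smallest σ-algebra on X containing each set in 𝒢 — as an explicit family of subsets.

σ(𝒢) = { {}, {1}, {2}, {3}, {4}, {1,2}, {1,3}, {1,4}, {2,3}, {2,4}, {3,4}, {1,2,3}, {1,2,4}, {1,3,4}, {2,3,4}, X }

Derivation:
Start: 𝒢 ∪ {∅, X} = { {}, {1,4}, {1,3,4}, {2,3,4}, X }.
Pass 1: +3 →
  {1}  = {2,3,4}ᶜ
  {2}  = {1,3,4}ᶜ
  {2,3}  = {1,4}ᶜ
Pass 2 adds 3:
  {1,2}  = {2} ∪ {1}
  {1,2,3}  = {2,3} ∪ {1}
  {1,2,4}  = {2} ∪ {1,4}
Pass 3 adds 3:
  {3}  = {1,2,4}ᶜ
  {4}  = {1,2,3}ᶜ
  {3,4}  = {1,2}ᶜ
Pass 4: +2 →
  {1,3}  = {3} ∪ {1}
  {2,4}  = {4} ∪ {2}
Pass 5 adds nothing — fixpoint reached.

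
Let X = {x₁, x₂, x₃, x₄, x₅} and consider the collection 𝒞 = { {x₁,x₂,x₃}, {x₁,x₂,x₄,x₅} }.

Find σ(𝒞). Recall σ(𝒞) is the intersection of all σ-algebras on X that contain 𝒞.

Initial family (4 sets): { ∅, {x₁,x₂,x₃}, {x₁,x₂,x₄,x₅}, X }.
Round 1: +2 →
  {x₃}  = {x₁,x₂,x₄,x₅}ᶜ
  {x₄,x₅}  = {x₁,x₂,x₃}ᶜ
  |family| = 6
Round 2: +1 →
  {x₃,x₄,x₅}  = {x₄,x₅} ∪ {x₃}
  |family| = 7
Round 3: 1 new —
  {x₁,x₂}  = {x₃,x₄,x₅}ᶜ
  |family| = 8
Round 4 adds nothing — fixpoint reached.

Hence σ(𝒞) has 8 members: { ∅, {x₃}, {x₁,x₂}, {x₄,x₅}, {x₁,x₂,x₃}, {x₃,x₄,x₅}, {x₁,x₂,x₄,x₅}, X }.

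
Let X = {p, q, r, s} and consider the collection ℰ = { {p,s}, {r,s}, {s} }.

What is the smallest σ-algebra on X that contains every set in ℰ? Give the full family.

Initial family (5 sets): { {}, {s}, {p,s}, {r,s}, X }.
Round 1 (4 new):
  {p,q}  = complement {r,s}
  {q,r}  = complement {p,s}
  {p,q,r}  = complement {s}
  {p,r,s}  = {r,s} ∪ {p,s}
  |family| = 9
Round 2 (3 new):
  {q}  = complement {p,r,s}
  {p,q,s}  = {p,q} ∪ {p,s}
  {q,r,s}  = {r,s} ∪ {q,r}
  |family| = 12
Round 3: +3 →
  {p}  = complement {q,r,s}
  {r}  = complement {p,q,s}
  {q,s}  = {s} ∪ {q}
  |family| = 15
Round 4 adds 1:
  {p,r}  = complement {q,s}
  |family| = 16
After Round 5 the family is unchanged; done.

σ(ℰ) = { {}, {p}, {q}, {r}, {s}, {p,q}, {p,r}, {p,s}, {q,r}, {q,s}, {r,s}, {p,q,r}, {p,q,s}, {p,r,s}, {q,r,s}, X }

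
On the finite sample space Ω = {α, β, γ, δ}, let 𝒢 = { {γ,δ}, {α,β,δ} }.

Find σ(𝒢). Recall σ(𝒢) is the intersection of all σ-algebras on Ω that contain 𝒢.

σ(𝒢) (8 sets): { {}, {γ}, {δ}, {α,β}, {γ,δ}, {α,β,γ}, {α,β,δ}, Ω }

Check:
Start: 𝒢 ∪ {∅, Ω} = { {}, {γ,δ}, {α,β,δ}, Ω }.
Step 1 adds 2:
  {γ}  = ᶜ of {α,β,δ}
  {α,β}  = ᶜ of {γ,δ}
  [6 total]
Step 2: +1 →
  {α,β,γ}  = {γ} ∪ {α,β}
  [7 total]
Step 3 adds 1:
  {δ}  = ᶜ of {α,β,γ}
  [8 total]
Step 4: no new sets; the family is a σ-algebra.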